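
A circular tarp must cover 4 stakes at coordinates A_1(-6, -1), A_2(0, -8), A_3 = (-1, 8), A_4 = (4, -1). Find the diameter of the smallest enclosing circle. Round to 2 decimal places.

16.03

By Welzl's lemma the MEC is supported by two points (diametrically opposite) or three points (on a circumcircle).
The farthest pair is A_2–A_3 with squared distance 257. The circle on this segment as diameter has centre (-0.5, 0) and r² = 257/4 = 64.25.
Check A_1: distance² to centre = 31.25 ≤ 64.25, so it lies inside.
All remaining points lie in this disk, and no smaller disk contains both endpoints, so this is the minimum enclosing circle.
Diameter = 2r = 2√(64.25) ≈ 16.03.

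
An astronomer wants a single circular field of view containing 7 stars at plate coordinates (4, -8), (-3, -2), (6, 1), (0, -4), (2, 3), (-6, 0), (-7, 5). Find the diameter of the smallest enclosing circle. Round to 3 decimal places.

The farthest pair is (4, -8)–(-7, 5) with squared distance 290. The circle on this segment as diameter has centre (-1.5, -1.5) and r² = 290/4 = 72.5.
Check (-3, -2): distance² to centre = 2.5 ≤ 72.5, so it lies inside.
All remaining points lie in this disk, and no smaller disk contains both endpoints, so this is the minimum enclosing circle.
Diameter = 2r = 2√(72.5) ≈ 17.029.

17.029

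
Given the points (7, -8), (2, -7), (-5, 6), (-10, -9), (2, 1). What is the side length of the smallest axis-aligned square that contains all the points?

The bounding box has width 17 and height 15.
An axis-aligned square enclosing the set must have side ≥ max(width, height).
So the minimum side is max(17, 15) = 17.

17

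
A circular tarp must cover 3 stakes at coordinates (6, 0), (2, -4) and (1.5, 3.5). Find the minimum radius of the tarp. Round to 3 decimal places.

Call the three points A, B, C in the order given.
Side lengths²: AB² = 32, AC² = 32.5, BC² = 56.5.
Since BC² = 56.5 < 32.5 + 32 = 64.5, the triangle is acute, so the smallest enclosing circle is the circumcircle.
Circumcentre = (2.21875, -0.21875), r² = 14.345703125.
r = √(14.345703125) ≈ 3.788.

3.788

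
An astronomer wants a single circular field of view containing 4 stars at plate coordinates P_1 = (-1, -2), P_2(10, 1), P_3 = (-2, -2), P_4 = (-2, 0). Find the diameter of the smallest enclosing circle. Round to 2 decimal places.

By Welzl's lemma the MEC is supported by two points (diametrically opposite) or three points (on a circumcircle).
The farthest pair is P_2–P_3 with squared distance 153. The circle on this segment as diameter has centre (4, -0.5) and r² = 153/4 = 38.25.
Check P_1: distance² to centre = 27.25 ≤ 38.25, so it lies inside.
All remaining points lie in this disk, and no smaller disk contains both endpoints, so this is the minimum enclosing circle.
Diameter = 2r = 2√(38.25) ≈ 12.37.

12.37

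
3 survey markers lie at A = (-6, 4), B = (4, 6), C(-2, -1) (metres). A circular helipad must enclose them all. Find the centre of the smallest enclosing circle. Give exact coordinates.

Side lengths²: AB² = 104, AC² = 41, BC² = 85.
Since AB² = 104 < 85 + 41 = 126, the triangle is acute, so the smallest enclosing circle is the circumcircle.
Circumcentre = (-47/58, 235/58), r² = 45305/1682.
Centre = (-47/58, 235/58).

(-47/58, 235/58)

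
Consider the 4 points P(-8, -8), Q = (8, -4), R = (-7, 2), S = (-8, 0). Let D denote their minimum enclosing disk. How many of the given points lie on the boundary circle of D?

3

The minimum enclosing circle of a finite set is fixed by two of the points (as a diameter) or three (as a circumcircle).
The minimum enclosing circle is determined by three boundary points: P, Q, R.
Their circumcentre is (-15/26, -48/13) with r² = 49793/676.
The farthest remaining point S is at distance² 46465/676 ≤ 49793/676.
The points at distance exactly r from the centre are P, Q, R — 3 points.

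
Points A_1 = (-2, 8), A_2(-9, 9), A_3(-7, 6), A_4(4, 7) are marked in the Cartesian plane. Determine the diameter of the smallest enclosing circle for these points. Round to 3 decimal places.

13.153

The farthest pair is A_2–A_4 with squared distance 173. The circle on this segment as diameter has centre (-2.5, 8) and r² = 173/4 = 43.25.
Check A_1: distance² to centre = 0.25 ≤ 43.25, so it lies inside.
All remaining points lie in this disk, and no smaller disk contains both endpoints, so this is the minimum enclosing circle.
Diameter = 2r = 2√(43.25) ≈ 13.153.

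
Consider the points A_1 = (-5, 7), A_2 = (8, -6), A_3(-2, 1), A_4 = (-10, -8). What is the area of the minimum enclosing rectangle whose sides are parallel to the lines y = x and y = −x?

In coordinates u = x + y, v = x − y the rectangle is axis-aligned; the map (x,y)→(u,v) scales areas by 2.
u-values: 2, 2, -1, -18; range = 2 − (-18) = 20.
v-values: -12, 14, -3, -2; range = 14 − (-12) = 26.
Area = (20 × 26) / 2 = 260.

260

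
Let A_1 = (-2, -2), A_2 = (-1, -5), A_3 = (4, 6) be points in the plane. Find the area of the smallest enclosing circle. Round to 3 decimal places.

Side lengths²: A_1A_2² = 10, A_1A_3² = 100, A_2A_3² = 146.
Since A_2A_3² = 146 ≥ 100 + 10 = 110, the angle opposite A_2A_3 is not acute, so the smallest enclosing circle has A_2A_3 as diameter.
Centre = midpoint of A_2A_3 = (1.5, 0.5), r² = 146/4 = 36.5.
Area = π·r² = π·36.5 ≈ 114.668.

114.668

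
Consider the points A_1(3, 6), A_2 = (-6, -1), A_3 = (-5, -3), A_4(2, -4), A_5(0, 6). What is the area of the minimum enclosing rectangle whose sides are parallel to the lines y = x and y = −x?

In coordinates u = x + y, v = x − y the rectangle is axis-aligned; the map (x,y)→(u,v) scales areas by 2.
u-values: 9, -7, -8, -2, 6; range = 9 − (-8) = 17.
v-values: -3, -5, -2, 6, -6; range = 6 − (-6) = 12.
Area = (17 × 12) / 2 = 102.

102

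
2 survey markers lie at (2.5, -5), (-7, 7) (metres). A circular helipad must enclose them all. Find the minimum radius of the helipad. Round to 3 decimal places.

The smallest circle enclosing two points has them as diameter endpoints.
Centre = midpoint = (-2.25, 1); r² = |(2.5, -5)−(-7, 7)|²/4 = 234.25/4 = 58.5625.
r = √(58.5625) ≈ 7.653.

7.653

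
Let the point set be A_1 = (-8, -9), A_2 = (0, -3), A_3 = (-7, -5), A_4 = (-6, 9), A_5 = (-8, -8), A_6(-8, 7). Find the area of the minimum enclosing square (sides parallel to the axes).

The bounding box has width 8 and height 18.
An axis-aligned square enclosing the set must have side ≥ max(width, height).
So the minimum side is max(8, 18) = 18.
Area = 18² = 324.

324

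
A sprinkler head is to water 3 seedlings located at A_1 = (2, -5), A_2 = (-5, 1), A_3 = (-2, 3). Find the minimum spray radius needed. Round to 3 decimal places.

Side lengths²: A_1A_2² = 85, A_1A_3² = 80, A_2A_3² = 13.
Since A_1A_2² = 85 < 80 + 13 = 93, the triangle is acute, so the smallest enclosing circle is the circumcircle.
Circumcentre = (-1.125, -1.5625), r² = 21.58203125.
r = √(21.58203125) ≈ 4.646.

4.646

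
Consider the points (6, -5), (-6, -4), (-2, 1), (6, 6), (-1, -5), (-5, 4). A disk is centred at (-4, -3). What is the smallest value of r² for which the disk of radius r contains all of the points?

181

The required radius is the distance from (-4, -3) to the farthest point.
Squared distances: 104, 5, 20, 181, 13, 50.
Maximum is 181, attained at (6, 6).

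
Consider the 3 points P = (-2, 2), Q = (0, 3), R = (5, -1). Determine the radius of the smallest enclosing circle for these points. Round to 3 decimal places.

Side lengths²: PQ² = 5, PR² = 58, QR² = 41.
Since PR² = 58 ≥ 41 + 5 = 46, the angle opposite PR is not acute, so the smallest enclosing circle has PR as diameter.
Centre = midpoint of PR = (1.5, 0.5), r² = 58/4 = 14.5.
r = √(14.5) ≈ 3.808.

3.808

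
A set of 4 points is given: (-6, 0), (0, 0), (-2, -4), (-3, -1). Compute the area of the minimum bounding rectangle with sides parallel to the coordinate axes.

x ranges over [-6, 0], width 6.
y ranges over [-4, 0], height 4.
Area = 6 × 4 = 24.

24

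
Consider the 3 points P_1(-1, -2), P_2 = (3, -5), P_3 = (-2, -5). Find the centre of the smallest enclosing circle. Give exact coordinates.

Side lengths²: P_1P_2² = 25, P_1P_3² = 10, P_2P_3² = 25.
Since P_2P_3² = 25 < 25 + 10 = 35, the triangle is acute, so the smallest enclosing circle is the circumcircle.
Circumcentre = (0.5, -25/6), r² = 125/18.
Centre = (0.5, -25/6).

(0.5, -25/6)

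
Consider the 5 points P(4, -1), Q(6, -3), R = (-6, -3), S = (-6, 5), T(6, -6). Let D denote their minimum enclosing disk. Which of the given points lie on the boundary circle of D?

S, T

A smallest enclosing disk is always determined by at most three of the input points on its boundary.
The farthest pair is S–T with squared distance 265. The circle on this segment as diameter has centre (0, -0.5) and r² = 265/4 = 66.25.
Check P: distance² to centre = 16.25 ≤ 66.25, so it lies inside.
All remaining points lie in this disk, and no smaller disk contains both endpoints, so this is the minimum enclosing circle.
The points at distance exactly r from the centre are S, T — 2 points.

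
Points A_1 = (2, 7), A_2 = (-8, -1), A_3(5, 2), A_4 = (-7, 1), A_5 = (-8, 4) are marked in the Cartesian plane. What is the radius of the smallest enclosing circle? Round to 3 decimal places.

A smallest enclosing disk is always determined by at most three of the input points on its boundary.
The minimum enclosing circle is determined by three boundary points: A_2, A_3, A_5.
Their circumcentre is (-45/26, 1.5) with r² = 15397/338.
The farthest remaining point A_1 is at distance² 14929/338 ≤ 15397/338.
r = √(15397/338) ≈ 6.749.

6.749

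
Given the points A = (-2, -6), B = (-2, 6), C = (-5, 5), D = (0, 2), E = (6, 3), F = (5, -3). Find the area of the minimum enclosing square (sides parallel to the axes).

The bounding box has width 11 and height 12.
An axis-aligned square enclosing the set must have side ≥ max(width, height).
So the minimum side is max(11, 12) = 12.
Area = 12² = 144.

144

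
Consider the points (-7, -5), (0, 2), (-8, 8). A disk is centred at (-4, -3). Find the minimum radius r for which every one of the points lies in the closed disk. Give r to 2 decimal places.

11.70

The required radius is the distance from (-4, -3) to the farthest point.
Squared distances: 13, 41, 137.
Maximum is 137, attained at (-8, 8).
r = √137 ≈ 11.70.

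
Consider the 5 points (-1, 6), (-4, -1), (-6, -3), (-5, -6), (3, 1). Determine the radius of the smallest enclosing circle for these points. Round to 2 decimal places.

The minimum enclosing circle of a finite set is fixed by two of the points (as a diameter) or three (as a circumcircle).
The farthest pair is (-1, 6)–(-5, -6) with squared distance 160. The circle on this segment as diameter has centre (-3, 0) and r² = 160/4 = 40.
Check (-4, -1): distance² to centre = 2 ≤ 40, so it lies inside.
All remaining points lie in this disk, and no smaller disk contains both endpoints, so this is the minimum enclosing circle.
r = √40 ≈ 6.32.

6.32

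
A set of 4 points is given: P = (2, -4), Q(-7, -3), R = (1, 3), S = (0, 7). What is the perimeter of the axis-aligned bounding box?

Width = max x − min x = 2 − (-7) = 9.
Height = max y − min y = 7 − (-4) = 11.
Perimeter = 2(9 + 11) = 40.

40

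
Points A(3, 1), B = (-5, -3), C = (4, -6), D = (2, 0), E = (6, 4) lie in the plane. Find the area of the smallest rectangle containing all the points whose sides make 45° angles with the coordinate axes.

108

In coordinates u = x + y, v = x − y the rectangle is axis-aligned; the map (x,y)→(u,v) scales areas by 2.
u-values: 4, -8, -2, 2, 10; range = 10 − (-8) = 18.
v-values: 2, -2, 10, 2, 2; range = 10 − (-2) = 12.
Area = (18 × 12) / 2 = 108.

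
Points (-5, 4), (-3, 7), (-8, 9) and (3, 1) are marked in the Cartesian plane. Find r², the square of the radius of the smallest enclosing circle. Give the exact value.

A smallest enclosing disk is always determined by at most three of the input points on its boundary.
The farthest pair is (-8, 9)–(3, 1) with squared distance 185. The circle on this segment as diameter has centre (-2.5, 5) and r² = 185/4 = 46.25.
Check (-5, 4): distance² to centre = 7.25 ≤ 46.25, so it lies inside.
All remaining points lie in this disk, and no smaller disk contains both endpoints, so this is the minimum enclosing circle.

46.25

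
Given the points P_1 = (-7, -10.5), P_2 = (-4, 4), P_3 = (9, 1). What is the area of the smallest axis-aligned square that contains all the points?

The bounding box has width 16 and height 14.5.
An axis-aligned square enclosing the set must have side ≥ max(width, height).
So the minimum side is max(16, 14.5) = 16.
Area = 16² = 256.

256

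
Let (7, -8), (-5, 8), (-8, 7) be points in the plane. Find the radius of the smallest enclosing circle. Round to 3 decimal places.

10.607

Call the three points A, B, C in the order given.
Side lengths²: AB² = 400, AC² = 450, BC² = 10.
Since AC² = 450 ≥ 400 + 10 = 410, the angle opposite AC is not acute, so the smallest enclosing circle has AC as diameter.
Centre = midpoint of AC = (-0.5, -0.5), r² = 450/4 = 112.5.
r = √(112.5) ≈ 10.607.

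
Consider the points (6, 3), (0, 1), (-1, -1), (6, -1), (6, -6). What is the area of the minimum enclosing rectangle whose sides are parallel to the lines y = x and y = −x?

In coordinates u = x + y, v = x − y the rectangle is axis-aligned; the map (x,y)→(u,v) scales areas by 2.
u-values: 9, 1, -2, 5, 0; range = 9 − (-2) = 11.
v-values: 3, -1, 0, 7, 12; range = 12 − (-1) = 13.
Area = (11 × 13) / 2 = 71.5.

71.5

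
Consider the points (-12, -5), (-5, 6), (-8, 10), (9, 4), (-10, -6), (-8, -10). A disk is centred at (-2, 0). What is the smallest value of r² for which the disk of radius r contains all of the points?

The required radius is the distance from (-2, 0) to the farthest point.
Squared distances: 125, 45, 136, 137, 100, 136.
Maximum is 137, attained at (9, 4).

137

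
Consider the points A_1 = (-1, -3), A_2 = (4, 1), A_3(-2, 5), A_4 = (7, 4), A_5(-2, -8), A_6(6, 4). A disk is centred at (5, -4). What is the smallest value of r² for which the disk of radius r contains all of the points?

130

The required radius is the distance from (5, -4) to the farthest point.
Squared distances: 37, 26, 130, 68, 65, 65.
Maximum is 130, attained at A_3.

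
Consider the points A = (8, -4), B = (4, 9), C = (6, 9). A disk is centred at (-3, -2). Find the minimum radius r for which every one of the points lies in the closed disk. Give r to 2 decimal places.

14.21

The required radius is the distance from (-3, -2) to the farthest point.
Squared distances: 125, 170, 202.
Maximum is 202, attained at C.
r = √202 ≈ 14.21.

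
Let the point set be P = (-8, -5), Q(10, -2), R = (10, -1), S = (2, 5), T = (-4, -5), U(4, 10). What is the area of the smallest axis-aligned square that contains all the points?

The bounding box has width 18 and height 15.
An axis-aligned square enclosing the set must have side ≥ max(width, height).
So the minimum side is max(18, 15) = 18.
Area = 18² = 324.

324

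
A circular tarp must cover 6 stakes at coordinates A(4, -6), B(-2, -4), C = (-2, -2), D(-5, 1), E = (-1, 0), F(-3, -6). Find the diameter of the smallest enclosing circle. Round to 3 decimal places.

11.402

By Welzl's lemma the MEC is supported by two points (diametrically opposite) or three points (on a circumcircle).
The farthest pair is A–D with squared distance 130. The circle on this segment as diameter has centre (-0.5, -2.5) and r² = 130/4 = 32.5.
Check B: distance² to centre = 4.5 ≤ 32.5, so it lies inside.
All remaining points lie in this disk, and no smaller disk contains both endpoints, so this is the minimum enclosing circle.
Diameter = 2r = 2√(32.5) ≈ 11.402.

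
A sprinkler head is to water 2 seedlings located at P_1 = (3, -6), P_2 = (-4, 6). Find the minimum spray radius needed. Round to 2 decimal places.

6.95

The smallest circle enclosing two points has them as diameter endpoints.
Centre = midpoint = (-0.5, 0); r² = |P_1P_2|²/4 = 193/4 = 48.25.
r = √(48.25) ≈ 6.95.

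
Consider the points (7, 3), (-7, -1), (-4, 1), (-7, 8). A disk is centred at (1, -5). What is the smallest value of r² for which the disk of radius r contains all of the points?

233

The required radius is the distance from (1, -5) to the farthest point.
Squared distances: 100, 80, 61, 233.
Maximum is 233, attained at (-7, 8).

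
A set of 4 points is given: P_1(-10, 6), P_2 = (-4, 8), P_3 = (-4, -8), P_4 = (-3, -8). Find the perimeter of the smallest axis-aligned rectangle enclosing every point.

46

Width = max x − min x = -3 − (-10) = 7.
Height = max y − min y = 8 − (-8) = 16.
Perimeter = 2(7 + 16) = 46.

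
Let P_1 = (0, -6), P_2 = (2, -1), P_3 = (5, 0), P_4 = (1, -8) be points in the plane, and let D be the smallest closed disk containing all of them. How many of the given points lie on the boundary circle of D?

2

The farthest pair is P_3–P_4 with squared distance 80. The circle on this segment as diameter has centre (3, -4) and r² = 80/4 = 20.
Check P_1: distance² to centre = 13 ≤ 20, so it lies inside.
All remaining points lie in this disk, and no smaller disk contains both endpoints, so this is the minimum enclosing circle.
The points at distance exactly r from the centre are P_3, P_4 — 2 points.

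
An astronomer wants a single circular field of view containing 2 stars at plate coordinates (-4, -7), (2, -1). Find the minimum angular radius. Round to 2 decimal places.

The smallest circle enclosing two points has them as diameter endpoints.
Centre = midpoint = (-1, -4); r² = |(-4, -7)−(2, -1)|²/4 = 72/4 = 18.
r = √18 ≈ 4.24.

4.24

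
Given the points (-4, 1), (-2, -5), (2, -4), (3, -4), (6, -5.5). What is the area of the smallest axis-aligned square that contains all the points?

The bounding box has width 10 and height 6.5.
An axis-aligned square enclosing the set must have side ≥ max(width, height).
So the minimum side is max(10, 6.5) = 10.
Area = 10² = 100.

100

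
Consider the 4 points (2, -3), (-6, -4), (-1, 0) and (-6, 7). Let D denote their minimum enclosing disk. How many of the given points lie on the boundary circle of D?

A smallest enclosing disk is always determined by at most three of the input points on its boundary.
The minimum enclosing circle is determined by three boundary points: (2, -3), (-6, -4), (-6, 7).
Their circumcentre is (-2.625, 1.5) with r² = 41.640625.
The farthest remaining point (-1, 0) is at distance² 4.890625 ≤ 41.640625.
The points at distance exactly r from the centre are (2, -3), (-6, -4), (-6, 7) — 3 points.

3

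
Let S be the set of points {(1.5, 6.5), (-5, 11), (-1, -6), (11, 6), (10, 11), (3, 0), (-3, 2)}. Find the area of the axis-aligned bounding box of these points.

x ranges over [-5, 11], width 16.
y ranges over [-6, 11], height 17.
Area = 16 × 17 = 272.

272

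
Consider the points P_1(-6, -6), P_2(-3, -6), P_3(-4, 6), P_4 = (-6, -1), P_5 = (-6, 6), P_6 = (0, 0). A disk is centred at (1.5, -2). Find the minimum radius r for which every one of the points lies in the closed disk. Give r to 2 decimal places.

10.97

The required radius is the distance from (1.5, -2) to the farthest point.
Squared distances: 72.25, 36.25, 94.25, 57.25, 120.25, 6.25.
Maximum is 120.25, attained at P_5.
r = √(120.25) ≈ 10.97.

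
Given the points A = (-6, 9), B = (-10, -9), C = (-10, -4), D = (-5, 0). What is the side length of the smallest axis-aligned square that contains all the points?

18

The bounding box has width 5 and height 18.
An axis-aligned square enclosing the set must have side ≥ max(width, height).
So the minimum side is max(5, 18) = 18.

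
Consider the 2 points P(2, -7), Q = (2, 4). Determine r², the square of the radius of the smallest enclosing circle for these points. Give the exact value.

30.25

The smallest circle enclosing two points has them as diameter endpoints.
Centre = midpoint = (2, -1.5); r² = |PQ|²/4 = 121/4 = 30.25.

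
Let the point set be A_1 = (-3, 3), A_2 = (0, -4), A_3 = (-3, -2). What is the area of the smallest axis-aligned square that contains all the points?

The bounding box has width 3 and height 7.
An axis-aligned square enclosing the set must have side ≥ max(width, height).
So the minimum side is max(3, 7) = 7.
Area = 7² = 49.

49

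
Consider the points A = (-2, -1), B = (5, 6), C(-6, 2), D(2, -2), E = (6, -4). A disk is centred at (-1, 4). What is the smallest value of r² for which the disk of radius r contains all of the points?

The required radius is the distance from (-1, 4) to the farthest point.
Squared distances: 26, 40, 29, 45, 113.
Maximum is 113, attained at E.

113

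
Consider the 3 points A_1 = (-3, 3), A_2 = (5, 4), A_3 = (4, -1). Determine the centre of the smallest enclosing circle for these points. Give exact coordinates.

(7/6, 13/6)

Side lengths²: A_1A_2² = 65, A_1A_3² = 65, A_2A_3² = 26.
Since A_1A_3² = 65 < 65 + 26 = 91, the triangle is acute, so the smallest enclosing circle is the circumcircle.
Circumcentre = (7/6, 13/6), r² = 325/18.
Centre = (7/6, 13/6).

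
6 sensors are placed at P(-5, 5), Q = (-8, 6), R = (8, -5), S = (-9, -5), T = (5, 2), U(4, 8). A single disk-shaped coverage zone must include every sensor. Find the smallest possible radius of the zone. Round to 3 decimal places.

9.748

The minimum enclosing circle of a finite set is fixed by two of the points (as a diameter) or three (as a circumcircle).
The minimum enclosing circle is determined by three boundary points: Q, R, S.
Their circumcentre is (-0.5, -5/22) with r² = 22997/242.
The farthest remaining point U is at distance² 21281/242 ≤ 22997/242.
r = √(22997/242) ≈ 9.748.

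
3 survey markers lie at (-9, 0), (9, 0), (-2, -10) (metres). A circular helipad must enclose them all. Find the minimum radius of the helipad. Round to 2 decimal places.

9.07

Call the three points A, B, C in the order given.
Side lengths²: AB² = 324, AC² = 149, BC² = 221.
Since AB² = 324 < 221 + 149 = 370, the triangle is acute, so the smallest enclosing circle is the circumcircle.
Circumcentre = (0, -1.15), r² = 82.3225.
r = √(82.3225) ≈ 9.07.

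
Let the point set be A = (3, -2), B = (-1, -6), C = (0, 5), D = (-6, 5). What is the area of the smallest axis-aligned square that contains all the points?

121

The bounding box has width 9 and height 11.
An axis-aligned square enclosing the set must have side ≥ max(width, height).
So the minimum side is max(9, 11) = 11.
Area = 11² = 121.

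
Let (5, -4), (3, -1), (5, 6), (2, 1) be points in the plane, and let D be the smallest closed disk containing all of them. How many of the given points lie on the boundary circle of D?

2

By Welzl's lemma the MEC is supported by two points (diametrically opposite) or three points (on a circumcircle).
The farthest pair is (5, -4)–(5, 6) with squared distance 100. The circle on this segment as diameter has centre (5, 1) and r² = 100/4 = 25.
Check (3, -1): distance² to centre = 8 ≤ 25, so it lies inside.
All remaining points lie in this disk, and no smaller disk contains both endpoints, so this is the minimum enclosing circle.
The points at distance exactly r from the centre are (5, -4), (5, 6) — 2 points.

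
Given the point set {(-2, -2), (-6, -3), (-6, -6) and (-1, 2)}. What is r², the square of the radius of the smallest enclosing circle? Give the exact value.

The minimum enclosing circle of a finite set is fixed by two of the points (as a diameter) or three (as a circumcircle).
The farthest pair is (-6, -6)–(-1, 2) with squared distance 89. The circle on this segment as diameter has centre (-3.5, -2) and r² = 89/4 = 22.25.
Check (-2, -2): distance² to centre = 2.25 ≤ 22.25, so it lies inside.
All remaining points lie in this disk, and no smaller disk contains both endpoints, so this is the minimum enclosing circle.

22.25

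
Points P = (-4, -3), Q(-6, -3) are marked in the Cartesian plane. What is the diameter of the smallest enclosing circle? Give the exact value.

The smallest circle enclosing two points has them as diameter endpoints.
Centre = midpoint = (-5, -3); r² = |PQ|²/4 = 4/4 = 1.
Diameter = 2r = 2√1 = 2.

2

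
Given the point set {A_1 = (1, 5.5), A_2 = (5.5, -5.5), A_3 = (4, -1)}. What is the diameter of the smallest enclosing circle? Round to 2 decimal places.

11.88

Side lengths²: A_1A_2² = 141.25, A_1A_3² = 51.25, A_2A_3² = 22.5.
Since A_1A_2² = 141.25 ≥ 51.25 + 22.5 = 73.75, the angle opposite A_1A_2 is not acute, so the smallest enclosing circle has A_1A_2 as diameter.
Centre = midpoint of A_1A_2 = (3.25, 0), r² = 141.25/4 = 35.3125.
Diameter = 2r = 2√(35.3125) ≈ 11.88.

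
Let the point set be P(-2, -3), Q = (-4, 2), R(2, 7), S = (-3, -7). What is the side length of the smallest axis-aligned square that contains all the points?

14

The bounding box has width 6 and height 14.
An axis-aligned square enclosing the set must have side ≥ max(width, height).
So the minimum side is max(6, 14) = 14.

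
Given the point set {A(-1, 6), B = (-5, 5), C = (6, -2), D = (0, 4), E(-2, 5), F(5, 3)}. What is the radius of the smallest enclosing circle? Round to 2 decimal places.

The minimum enclosing circle of a finite set is fixed by two of the points (as a diameter) or three (as a circumcircle).
The farthest pair is B–C with squared distance 170. The circle on this segment as diameter has centre (0.5, 1.5) and r² = 170/4 = 42.5.
Check A: distance² to centre = 22.5 ≤ 42.5, so it lies inside.
All remaining points lie in this disk, and no smaller disk contains both endpoints, so this is the minimum enclosing circle.
r = √(42.5) ≈ 6.52.

6.52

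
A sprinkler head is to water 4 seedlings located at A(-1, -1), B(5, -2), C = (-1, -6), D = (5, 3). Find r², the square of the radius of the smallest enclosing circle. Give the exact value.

29.25

By Welzl's lemma the MEC is supported by two points (diametrically opposite) or three points (on a circumcircle).
The farthest pair is C–D with squared distance 117. The circle on this segment as diameter has centre (2, -1.5) and r² = 117/4 = 29.25.
Check A: distance² to centre = 9.25 ≤ 29.25, so it lies inside.
All remaining points lie in this disk, and no smaller disk contains both endpoints, so this is the minimum enclosing circle.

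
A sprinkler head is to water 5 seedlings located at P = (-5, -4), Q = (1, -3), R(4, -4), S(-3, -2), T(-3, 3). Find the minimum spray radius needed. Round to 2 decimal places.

5.15

The minimum enclosing circle of a finite set is fixed by two of the points (as a diameter) or three (as a circumcircle).
The minimum enclosing circle is determined by three boundary points: P, R, T.
Their circumcentre is (-0.5, -1.5) with r² = 26.5.
The farthest remaining point S is at distance² 6.5 ≤ 26.5.
r = √(26.5) ≈ 5.15.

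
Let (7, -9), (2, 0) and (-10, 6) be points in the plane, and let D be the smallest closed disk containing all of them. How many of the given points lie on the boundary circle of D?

Call the three points A, B, C in the order given.
Side lengths²: AB² = 106, AC² = 514, BC² = 180.
Since AC² = 514 ≥ 180 + 106 = 286, the angle opposite AC is not acute, so the smallest enclosing circle has AC as diameter.
Centre = midpoint of AC = (-1.5, -1.5), r² = 514/4 = 128.5.
The points at distance exactly r from the centre are (7, -9), (-10, 6) — 2 points.

2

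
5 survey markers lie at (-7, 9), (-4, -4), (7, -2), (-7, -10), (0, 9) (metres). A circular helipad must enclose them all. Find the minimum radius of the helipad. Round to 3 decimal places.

10.253

By Welzl's lemma the MEC is supported by two points (diametrically opposite) or three points (on a circumcircle).
The minimum enclosing circle is determined by three boundary points: (-7, 9), (7, -2), (-7, -10).
Their circumcentre is (-22/7, -0.5) with r² = 20605/196.
The farthest remaining point (0, 9) is at distance² 19625/196 ≤ 20605/196.
r = √(20605/196) ≈ 10.253.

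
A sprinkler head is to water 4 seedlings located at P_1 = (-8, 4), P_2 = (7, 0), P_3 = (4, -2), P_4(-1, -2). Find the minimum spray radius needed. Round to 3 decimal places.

7.762

The minimum enclosing circle of a finite set is fixed by two of the points (as a diameter) or three (as a circumcircle).
The farthest pair is P_1–P_2 with squared distance 241. The circle on this segment as diameter has centre (-0.5, 2) and r² = 241/4 = 60.25.
Check P_3: distance² to centre = 36.25 ≤ 60.25, so it lies inside.
All remaining points lie in this disk, and no smaller disk contains both endpoints, so this is the minimum enclosing circle.
r = √(60.25) ≈ 7.762.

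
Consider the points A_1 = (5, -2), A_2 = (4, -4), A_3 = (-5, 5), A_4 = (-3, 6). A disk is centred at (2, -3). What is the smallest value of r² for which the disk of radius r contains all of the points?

113

The required radius is the distance from (2, -3) to the farthest point.
Squared distances: 10, 5, 113, 106.
Maximum is 113, attained at A_3.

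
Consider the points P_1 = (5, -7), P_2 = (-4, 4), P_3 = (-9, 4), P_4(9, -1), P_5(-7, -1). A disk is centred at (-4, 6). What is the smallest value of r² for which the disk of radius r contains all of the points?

The required radius is the distance from (-4, 6) to the farthest point.
Squared distances: 250, 4, 29, 218, 58.
Maximum is 250, attained at P_1.

250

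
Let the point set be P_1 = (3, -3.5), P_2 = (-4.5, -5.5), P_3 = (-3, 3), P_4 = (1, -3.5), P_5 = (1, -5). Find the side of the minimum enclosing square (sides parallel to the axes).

8.5

The bounding box has width 7.5 and height 8.5.
An axis-aligned square enclosing the set must have side ≥ max(width, height).
So the minimum side is max(7.5, 8.5) = 8.5.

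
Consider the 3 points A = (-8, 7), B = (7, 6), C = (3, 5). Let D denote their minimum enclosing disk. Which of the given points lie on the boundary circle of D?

Side lengths²: AB² = 226, AC² = 125, BC² = 17.
Since AB² = 226 ≥ 125 + 17 = 142, the angle opposite AB is not acute, so the smallest enclosing circle has AB as diameter.
Centre = midpoint of AB = (-0.5, 6.5), r² = 226/4 = 56.5.
The points at distance exactly r from the centre are A, B — 2 points.

A, B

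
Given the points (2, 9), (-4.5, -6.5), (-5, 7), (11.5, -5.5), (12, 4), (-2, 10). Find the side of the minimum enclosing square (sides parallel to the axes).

The bounding box has width 17 and height 16.5.
An axis-aligned square enclosing the set must have side ≥ max(width, height).
So the minimum side is max(17, 16.5) = 17.

17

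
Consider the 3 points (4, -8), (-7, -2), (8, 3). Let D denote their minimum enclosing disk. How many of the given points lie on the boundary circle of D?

3

Call the three points A, B, C in the order given.
Side lengths²: AB² = 157, AC² = 137, BC² = 250.
Since BC² = 250 < 157 + 137 = 294, the triangle is acute, so the smallest enclosing circle is the circumcircle.
Circumcentre = (51/58, -37/58), r² = 107545/1682.
The points at distance exactly r from the centre are (4, -8), (-7, -2), (8, 3) — 3 points.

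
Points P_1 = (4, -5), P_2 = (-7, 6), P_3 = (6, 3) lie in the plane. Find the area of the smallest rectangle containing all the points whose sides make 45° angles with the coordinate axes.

110

In coordinates u = x + y, v = x − y the rectangle is axis-aligned; the map (x,y)→(u,v) scales areas by 2.
u-values: -1, -1, 9; range = 9 − (-1) = 10.
v-values: 9, -13, 3; range = 9 − (-13) = 22.
Area = (10 × 22) / 2 = 110.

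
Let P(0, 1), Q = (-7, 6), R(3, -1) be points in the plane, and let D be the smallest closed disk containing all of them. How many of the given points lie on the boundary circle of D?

Side lengths²: PQ² = 74, PR² = 13, QR² = 149.
Since QR² = 149 ≥ 74 + 13 = 87, the angle opposite QR is not acute, so the smallest enclosing circle has QR as diameter.
Centre = midpoint of QR = (-2, 2.5), r² = 149/4 = 37.25.
The points at distance exactly r from the centre are Q, R — 2 points.

2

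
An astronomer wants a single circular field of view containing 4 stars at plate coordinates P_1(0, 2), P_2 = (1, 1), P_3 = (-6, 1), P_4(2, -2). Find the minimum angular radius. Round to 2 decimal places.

By Welzl's lemma the MEC is supported by two points (diametrically opposite) or three points (on a circumcircle).
The farthest pair is P_3–P_4 with squared distance 73. The circle on this segment as diameter has centre (-2, -0.5) and r² = 73/4 = 18.25.
Check P_1: distance² to centre = 10.25 ≤ 18.25, so it lies inside.
All remaining points lie in this disk, and no smaller disk contains both endpoints, so this is the minimum enclosing circle.
r = √(18.25) ≈ 4.27.

4.27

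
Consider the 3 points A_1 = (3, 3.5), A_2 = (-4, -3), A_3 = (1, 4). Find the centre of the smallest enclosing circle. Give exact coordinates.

Side lengths²: A_1A_2² = 91.25, A_1A_3² = 4.25, A_2A_3² = 74.
Since A_1A_2² = 91.25 ≥ 74 + 4.25 = 78.25, the angle opposite A_1A_2 is not acute, so the smallest enclosing circle has A_1A_2 as diameter.
Centre = midpoint of A_1A_2 = (-0.5, 0.25), r² = 91.25/4 = 22.8125.
Centre = (-0.5, 0.25).

(-0.5, 0.25)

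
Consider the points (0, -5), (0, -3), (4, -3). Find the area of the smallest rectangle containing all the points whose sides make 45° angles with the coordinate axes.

12

In coordinates u = x + y, v = x − y the rectangle is axis-aligned; the map (x,y)→(u,v) scales areas by 2.
u-values: -5, -3, 1; range = 1 − (-5) = 6.
v-values: 5, 3, 7; range = 7 − 3 = 4.
Area = (6 × 4) / 2 = 12.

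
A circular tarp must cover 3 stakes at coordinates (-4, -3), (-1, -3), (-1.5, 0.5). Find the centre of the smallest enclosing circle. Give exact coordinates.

Call the three points A, B, C in the order given.
Side lengths²: AB² = 9, AC² = 18.5, BC² = 12.5.
Since AC² = 18.5 < 12.5 + 9 = 21.5, the triangle is acute, so the smallest enclosing circle is the circumcircle.
Circumcentre = (-2.5, -10/7), r² = 925/196.
Centre = (-2.5, -10/7).

(-2.5, -10/7)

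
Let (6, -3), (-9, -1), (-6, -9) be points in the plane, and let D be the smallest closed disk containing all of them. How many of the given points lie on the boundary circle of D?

Call the three points A, B, C in the order given.
Side lengths²: AB² = 229, AC² = 180, BC² = 73.
Since AB² = 229 < 180 + 73 = 253, the triangle is acute, so the smallest enclosing circle is the circumcircle.
Circumcentre = (-61/38, -53/19), r² = 83585/1444.
The points at distance exactly r from the centre are (6, -3), (-9, -1), (-6, -9) — 3 points.

3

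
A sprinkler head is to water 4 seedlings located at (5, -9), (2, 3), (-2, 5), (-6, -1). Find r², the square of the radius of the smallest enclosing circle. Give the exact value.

The farthest pair is (5, -9)–(-2, 5) with squared distance 245. The circle on this segment as diameter has centre (1.5, -2) and r² = 245/4 = 61.25.
Check (2, 3): distance² to centre = 25.25 ≤ 61.25, so it lies inside.
All remaining points lie in this disk, and no smaller disk contains both endpoints, so this is the minimum enclosing circle.

61.25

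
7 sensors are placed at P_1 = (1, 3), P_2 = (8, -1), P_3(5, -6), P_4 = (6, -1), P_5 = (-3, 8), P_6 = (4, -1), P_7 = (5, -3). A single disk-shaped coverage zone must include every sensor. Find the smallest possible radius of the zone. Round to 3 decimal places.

8.062

A smallest enclosing disk is always determined by at most three of the input points on its boundary.
The farthest pair is P_3–P_5 with squared distance 260. The circle on this segment as diameter has centre (1, 1) and r² = 260/4 = 65.
Check P_1: distance² to centre = 4 ≤ 65, so it lies inside.
All remaining points lie in this disk, and no smaller disk contains both endpoints, so this is the minimum enclosing circle.
r = √65 ≈ 8.062.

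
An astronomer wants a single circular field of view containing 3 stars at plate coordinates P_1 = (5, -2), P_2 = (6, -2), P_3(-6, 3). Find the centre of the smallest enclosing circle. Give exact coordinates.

Side lengths²: P_1P_2² = 1, P_1P_3² = 146, P_2P_3² = 169.
Since P_2P_3² = 169 ≥ 146 + 1 = 147, the angle opposite P_2P_3 is not acute, so the smallest enclosing circle has P_2P_3 as diameter.
Centre = midpoint of P_2P_3 = (0, 0.5), r² = 169/4 = 42.25.
Centre = (0, 0.5).

(0, 0.5)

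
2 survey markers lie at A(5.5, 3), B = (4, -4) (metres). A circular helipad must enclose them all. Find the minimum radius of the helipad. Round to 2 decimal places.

The smallest circle enclosing two points has them as diameter endpoints.
Centre = midpoint = (4.75, -0.5); r² = |AB|²/4 = 51.25/4 = 12.8125.
r = √(12.8125) ≈ 3.58.

3.58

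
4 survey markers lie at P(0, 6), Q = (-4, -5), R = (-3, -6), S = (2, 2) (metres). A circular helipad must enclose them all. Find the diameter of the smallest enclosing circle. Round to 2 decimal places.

12.37

By Welzl's lemma the MEC is supported by two points (diametrically opposite) or three points (on a circumcircle).
The farthest pair is P–R with squared distance 153. The circle on this segment as diameter has centre (-1.5, 0) and r² = 153/4 = 38.25.
Check Q: distance² to centre = 31.25 ≤ 38.25, so it lies inside.
All remaining points lie in this disk, and no smaller disk contains both endpoints, so this is the minimum enclosing circle.
Diameter = 2r = 2√(38.25) ≈ 12.37.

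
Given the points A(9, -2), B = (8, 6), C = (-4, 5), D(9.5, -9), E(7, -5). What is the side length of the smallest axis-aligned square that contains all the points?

15

The bounding box has width 13.5 and height 15.
An axis-aligned square enclosing the set must have side ≥ max(width, height).
So the minimum side is max(13.5, 15) = 15.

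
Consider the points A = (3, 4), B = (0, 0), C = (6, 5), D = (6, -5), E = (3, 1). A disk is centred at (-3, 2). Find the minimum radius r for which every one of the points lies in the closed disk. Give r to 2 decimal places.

The required radius is the distance from (-3, 2) to the farthest point.
Squared distances: 40, 13, 90, 130, 37.
Maximum is 130, attained at D.
r = √130 ≈ 11.40.

11.40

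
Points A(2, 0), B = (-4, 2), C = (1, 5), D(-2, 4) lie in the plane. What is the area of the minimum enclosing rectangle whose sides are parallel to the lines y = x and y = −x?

32

In coordinates u = x + y, v = x − y the rectangle is axis-aligned; the map (x,y)→(u,v) scales areas by 2.
u-values: 2, -2, 6, 2; range = 6 − (-2) = 8.
v-values: 2, -6, -4, -6; range = 2 − (-6) = 8.
Area = (8 × 8) / 2 = 32.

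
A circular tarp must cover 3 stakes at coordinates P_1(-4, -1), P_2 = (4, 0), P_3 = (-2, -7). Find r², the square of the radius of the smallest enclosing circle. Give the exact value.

22.1

Side lengths²: P_1P_2² = 65, P_1P_3² = 40, P_2P_3² = 85.
Since P_2P_3² = 85 < 65 + 40 = 105, the triangle is acute, so the smallest enclosing circle is the circumcircle.
Circumcentre = (0.3, -2.9), r² = 22.1.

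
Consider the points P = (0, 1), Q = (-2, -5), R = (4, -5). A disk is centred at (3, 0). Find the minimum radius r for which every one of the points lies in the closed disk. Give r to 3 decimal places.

7.071

The required radius is the distance from (3, 0) to the farthest point.
Squared distances: 10, 50, 26.
Maximum is 50, attained at Q.
r = √50 ≈ 7.071.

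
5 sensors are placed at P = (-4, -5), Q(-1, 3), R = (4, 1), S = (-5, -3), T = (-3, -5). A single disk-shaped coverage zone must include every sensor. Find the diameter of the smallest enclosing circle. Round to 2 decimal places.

10.01

A smallest enclosing disk is always determined by at most three of the input points on its boundary.
The minimum enclosing circle is determined by three boundary points: P, R, S.
Their circumcentre is (-3/22, -20/11) with r² = 12125/484.
The farthest remaining point Q is at distance² 11597/484 ≤ 12125/484.
Diameter = 2r = 2√(12125/484) ≈ 10.01.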